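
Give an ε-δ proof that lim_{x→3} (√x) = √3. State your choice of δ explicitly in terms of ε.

δ = min(3, √3·ε)

Suppose ε > 0. We want δ > 0 such that 0 < |x − 3| < δ implies |√x − √3| < ε.
Rationalise: √x − √3 = (x − 3)/(√x + √3), so |√x − √3| = |x − 3|/(√x + √3).
Restrict δ ≤ 3 so that |x − 3| < 3 forces x > 0, and then √x + √3 > √3.
Hence |√x − √3| < |x − 3|/√3, which is < ε once |x − 3| < √3·ε.
Take δ = min(3, √3·ε). If 0 < |x − 3| < δ then x > 0 and |√x − √3| < |x − 3|/√3 < ε.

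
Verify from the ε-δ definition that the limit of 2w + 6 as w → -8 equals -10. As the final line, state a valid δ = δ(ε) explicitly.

δ = ε/2

Suppose ε > 0. We need δ > 0 so that 0 < |w + 8| < δ implies |(2w + 6) + 10| < ε.
|(2w + 6) + 10| = |2w + 16| = 2|w + 8|.
So 2|w + 8| < ε exactly when |w + 8| < ε/2.
Take δ = ε/2. If 0 < |w + 8| < δ then |(2w + 6) + 10| = 2|w + 8| < 2·(ε/2) = ε.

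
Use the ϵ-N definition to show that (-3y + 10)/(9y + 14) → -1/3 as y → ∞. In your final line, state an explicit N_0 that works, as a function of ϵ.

Fix ϵ > 0. We seek N_0 > 0 such that y > N_0 implies |(-3y + 10)/(9y + 14) + 1/3| < ϵ.
(-3y + 10)/(9y + 14) + 1/3 = (9(-3y + 10) − (-3)(9y + 14)) / (9(9y + 14)) = 132/(9(9y + 14)).
For y > 0 we have 9y + 14 > 9y, so |(-3y + 10)/(9y + 14) + 1/3| = 132/(9(9y + 14)) < 132/(9·9y) = (44/27)/y.
Thus |(-3y + 10)/(9y + 14) + 1/3| < ϵ whenever y > (44/27)/ϵ.
Take N_0 = (44/27)/ϵ. If y > N_0 then |(-3y + 10)/(9y + 14) + 1/3| < (44/27)/y < ϵ.

N_0 = (44/27)/ϵ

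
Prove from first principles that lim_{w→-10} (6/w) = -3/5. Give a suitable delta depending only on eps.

delta = min(5, (25/3)eps)

Fix eps > 0. We seek delta > 0 such that 0 < |w + 10| < delta implies |6/w + 3/5| < eps.
|6/w + 3/5| = 6·|-10 − w|/(10·|w|) = 6|w + 10|/(10|w|).
Restrict delta ≤ 5. Then |w + 10| < 5 gives |w| > 5, so 10|w| > 50.
Then |6/w + 3/5| < 6|w + 10|/50, which is < eps when |w + 10| < (25/3)eps.
Take delta = min(5, (25/3)eps). Then 0 < |w + 10| < delta gives both |w + 10| < 5 and |w + 10| < (25/3)eps, so |6/w + 3/5| < eps.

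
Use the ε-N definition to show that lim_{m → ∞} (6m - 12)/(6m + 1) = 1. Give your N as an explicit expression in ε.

Let ε > 0. For m ≥ 1, |(6m - 12)/(6m + 1) − 1| = |-78|/(6(6m + 1)) = 78/(6(6m + 1)).
Since 6m + 1 ≥ 6m for m ≥ 1, this is ≤ 78/(6·6m) = (13/6)/m.
So |(6m - 12)/(6m + 1) − 1| < ε whenever m > (13/6)/ε.
Take N = (13/6)/ε. If m > N then |(6m - 12)/(6m + 1) − 1| ≤ (13/6)/m < ε.

N = (13/6)/ε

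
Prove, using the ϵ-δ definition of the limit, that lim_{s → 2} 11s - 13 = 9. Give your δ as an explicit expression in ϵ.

Suppose ϵ > 0. We need δ > 0 so that 0 < |s − 2| < δ implies |(11s - 13) − 9| < ϵ.
|(11s - 13) − 9| = |11s - 22| = 11|s − 2|.
So 11|s − 2| < ϵ exactly when |s − 2| < ϵ/11.
Choosing δ = ϵ/11 gives |(11s - 13) − 9| = 11|s − 2| < ϵ whenever |s − 2| < δ.

δ = ϵ/11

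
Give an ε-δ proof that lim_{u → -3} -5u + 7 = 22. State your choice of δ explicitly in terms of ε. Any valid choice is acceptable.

Let ε > 0. We need δ > 0 so that 0 < |u + 3| < δ implies |(-5u + 7) − 22| < ε.
|(-5u + 7) − 22| = |-5u - 15| = 5|u + 3|.
So 5|u + 3| < ε exactly when |u + 3| < ε/5.
Take δ = ε/5. If 0 < |u + 3| < δ then |(-5u + 7) − 22| = 5|u + 3| < 5·(ε/5) = ε.

δ = ε/5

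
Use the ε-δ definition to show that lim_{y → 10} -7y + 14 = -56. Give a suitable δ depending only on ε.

Suppose ε > 0. We need δ > 0 so that 0 < |y − 10| < δ implies |(-7y + 14) + 56| < ε.
|(-7y + 14) + 56| = |-7y + 70| = 7|y − 10|.
So 7|y − 10| < ε exactly when |y − 10| < ε/7.
Take δ = ε/7. If 0 < |y − 10| < δ then |(-7y + 14) + 56| = 7|y − 10| < 7·(ε/7) = ε.

δ = ε/7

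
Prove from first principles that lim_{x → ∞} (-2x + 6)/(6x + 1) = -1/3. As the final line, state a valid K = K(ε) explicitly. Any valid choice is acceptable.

Let ε > 0. We seek K > 0 such that x > K implies |(-2x + 6)/(6x + 1) + 1/3| < ε.
(-2x + 6)/(6x + 1) + 1/3 = (6(-2x + 6) − (-2)(6x + 1)) / (6(6x + 1)) = 38/(6(6x + 1)).
For x > 0 we have 6x + 1 > 6x, so |(-2x + 6)/(6x + 1) + 1/3| = 38/(6(6x + 1)) < 38/(6·6x) = (19/18)/x.
Thus |(-2x + 6)/(6x + 1) + 1/3| < ε whenever x > (19/18)/ε.
Take K = (19/18)/ε. If x > K then |(-2x + 6)/(6x + 1) + 1/3| < (19/18)/x < ε.

K = (19/18)/ε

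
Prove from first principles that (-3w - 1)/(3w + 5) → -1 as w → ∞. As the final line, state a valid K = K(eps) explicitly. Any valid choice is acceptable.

K = (4/3)/eps

Let eps > 0 be given. We seek K > 0 such that w > K implies |(-3w - 1)/(3w + 5) + 1| < eps.
(-3w - 1)/(3w + 5) + 1 = (3(-3w - 1) − (-3)(3w + 5)) / (3(3w + 5)) = 12/(3(3w + 5)).
For w > 0 we have 3w + 5 > 3w, so |(-3w - 1)/(3w + 5) + 1| = 12/(3(3w + 5)) < 12/(3·3w) = (4/3)/w.
Thus |(-3w - 1)/(3w + 5) + 1| < eps whenever w > (4/3)/eps.
Take K = (4/3)/eps. If w > K then |(-3w - 1)/(3w + 5) + 1| < (4/3)/w < eps.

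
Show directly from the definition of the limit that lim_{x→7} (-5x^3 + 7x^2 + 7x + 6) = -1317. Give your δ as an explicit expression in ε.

δ = min(1, ε/733)

Let ε > 0. We want δ > 0 such that 0 < |x − 7| < δ implies |(-5x^3 + 7x^2 + 7x + 6) + 1317| < ε.
(-5x^3 + 7x^2 + 7x + 6) + 1317 = -5x^3 + 7x^2 + 7x + 1323 = (x − 7)(-5x^2 - 28x - 189).
So |(-5x^3 + 7x^2 + 7x + 6) + 1317| = |x − 7|·|-5x^2 - 28x - 189|.
Assume first that |x − 7| < 1, so |x| < 8. Then |-5x^2 - 28x - 189| ≤ 5·8^2 + 28·8 + 189 = 733.
Hence |(-5x^3 + 7x^2 + 7x + 6) + 1317| ≤ 733|x − 7| < ε provided |x − 7| < ε/733.
Take δ = min(1, ε/733). Then 0 < |x − 7| < δ gives both |x − 7| < 1 and |x − 7| < ε/733, so |(-5x^3 + 7x^2 + 7x + 6) + 1317| < ε.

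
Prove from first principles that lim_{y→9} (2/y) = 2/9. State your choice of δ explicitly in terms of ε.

δ = min(9/2, (81/4)ε)

Suppose ε > 0. We seek δ > 0 such that 0 < |y − 9| < δ implies |2/y − (2/9)| < ε.
|2/y − (2/9)| = 2·|9 − y|/(9·|y|) = 2|y − 9|/(9|y|).
Restrict δ ≤ 9/2. Then |y − 9| < 9/2 gives |y| > 9/2, so 9|y| > 81/2.
Then |2/y − (2/9)| < 2|y − 9|/(81/2), which is < ε when |y − 9| < (81/4)ε.
Take δ = min(9/2, (81/4)ε). Then 0 < |y − 9| < δ gives both |y − 9| < 9/2 and |y − 9| < (81/4)ε, so |2/y − (2/9)| < ε.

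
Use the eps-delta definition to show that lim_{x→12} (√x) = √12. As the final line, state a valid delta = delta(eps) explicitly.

delta = min(12, √12·eps)

Suppose eps > 0. We want delta > 0 such that 0 < |x − 12| < delta implies |√x − √12| < eps.
Multiplying by the conjugate, |√x − √12| = |x − 12|/(√x + √12).
Restrict delta ≤ 12 so that |x − 12| < 12 forces x > 0, and then √x + √12 > √12.
Hence |√x − √12| < |x − 12|/√12, which is < eps once |x − 12| < √12·eps.
Take delta = min(12, √12·eps). If 0 < |x − 12| < delta then x > 0 and |√x − √12| < |x − 12|/√12 < eps.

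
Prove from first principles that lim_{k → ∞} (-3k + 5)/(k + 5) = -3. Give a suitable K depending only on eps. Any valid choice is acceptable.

Fix eps > 0. For k ≥ 1, |(-3k + 5)/(k + 5) + 3| = |20|/((k + 5)) = 20/((k + 5)).
Since k + 5 ≥ k for k ≥ 1, this is ≤ 20/(k) = 20/k.
So |(-3k + 5)/(k + 5) + 3| < eps whenever k > 20/eps.
Take K = 20/eps. If k > K then |(-3k + 5)/(k + 5) + 3| ≤ 20/k < eps.

K = 20/eps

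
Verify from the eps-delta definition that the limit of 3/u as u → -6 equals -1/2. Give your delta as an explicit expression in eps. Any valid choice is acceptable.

delta = min(3, 6eps)

Let eps > 0 be given. We seek delta > 0 such that 0 < |u + 6| < delta implies |3/u + 1/2| < eps.
|3/u + 1/2| = 3·|-6 − u|/(6·|u|) = 3|u + 6|/(6|u|).
Require delta ≤ 3 so that |u| > 6 − 3 = 3, hence 6|u| > 18.
Then |3/u + 1/2| < 3|u + 6|/18, which is < eps when |u + 6| < 6eps.
Take delta = min(3, 6eps). Then 0 < |u + 6| < delta gives both |u + 6| < 3 and |u + 6| < 6eps, so |3/u + 1/2| < eps.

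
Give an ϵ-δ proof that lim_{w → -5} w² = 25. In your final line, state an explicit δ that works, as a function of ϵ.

δ = min(1, ϵ/11)

Let ϵ > 0 be given. We seek δ > 0 with 0 < |w + 5| < δ ⇒ |w² − 25| < ϵ.
Factor: w² − 25 = (w + 5)(w - 5), so |w² − 25| = |w + 5|·|w - 5|.
Restrict δ ≤ 1. Then |w + 5| < 1 gives |w| < 6, so by the triangle inequality |w - 5| ≤ 6 + 5 = 11.
Hence |w² − 25| ≤ 11|w + 5|, which is < ϵ once |w + 5| < ϵ/11.
Take δ = min(1, ϵ/11). If 0 < |w + 5| < δ then both bounds hold and |w² − 25| ≤ 11|w + 5| < 11·(ϵ/11) = ϵ.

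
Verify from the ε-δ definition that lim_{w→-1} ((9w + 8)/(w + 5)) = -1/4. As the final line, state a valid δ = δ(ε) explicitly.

Suppose ε > 0. We want δ > 0 with 0 < |w + 1| < δ ⇒ |(9w + 8)/(w + 5) + 1/4| < ε.
Combining over a common denominator, (9w + 8)/(w + 5) + 1/4 = [(9w + 8)·4 − (-1)·(w + 5)] / [4·(w + 5)] = 37(w + 1) / (4(w + 5)).
So |(9w + 8)/(w + 5) + 1/4| = 37|w + 1| / (4·|w + 5|).
Restrict δ ≤ 2. Then |w + 1| < 2 gives |w + 5| = |(w + 1) + 4| ≥ 4 − 2 = 2.
Hence |(9w + 8)/(w + 5) + 1/4| < 37|w + 1|/(4·2) = (37/8)|w + 1|, which is < ε once |w + 1| < (8/37)ε.
Take δ = min(2, (8/37)ε). Then 0 < |w + 1| < δ forces both bounds, so |(9w + 8)/(w + 5) + 1/4| < ε.

δ = min(2, (8/37)ε)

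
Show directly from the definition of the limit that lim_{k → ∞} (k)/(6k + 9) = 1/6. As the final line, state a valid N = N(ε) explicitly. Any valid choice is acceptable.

N = (1/4)/ε

Fix ε > 0. For k ≥ 1, |(k)/(6k + 9) − (1/6)| = |-9|/(6(6k + 9)) = 9/(6(6k + 9)).
Since 6k + 9 ≥ 6k for k ≥ 1, this is ≤ 9/(6·6k) = (1/4)/k.
So |(k)/(6k + 9) − (1/6)| < ε whenever k > (1/4)/ε.
Take N = (1/4)/ε. If k > N then |(k)/(6k + 9) − (1/6)| ≤ (1/4)/k < ε.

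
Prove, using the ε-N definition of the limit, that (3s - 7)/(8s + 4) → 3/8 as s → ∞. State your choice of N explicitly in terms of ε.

N = (17/16)/ε

Let ε > 0 be given. We seek N > 0 such that s > N implies |(3s - 7)/(8s + 4) − (3/8)| < ε.
(3s - 7)/(8s + 4) − (3/8) = (8(3s - 7) − 3(8s + 4)) / (8(8s + 4)) = -68/(8(8s + 4)).
For s > 0 we have 8s + 4 > 8s, so |(3s - 7)/(8s + 4) − (3/8)| = 68/(8(8s + 4)) < 68/(8·8s) = (17/16)/s.
Thus |(3s - 7)/(8s + 4) − (3/8)| < ε whenever s > (17/16)/ε.
Take N = (17/16)/ε. If s > N then |(3s - 7)/(8s + 4) − (3/8)| < (17/16)/s < ε.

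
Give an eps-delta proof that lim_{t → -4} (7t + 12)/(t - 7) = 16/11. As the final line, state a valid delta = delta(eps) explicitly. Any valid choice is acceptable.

Let eps > 0 be given. We want delta > 0 with 0 < |t + 4| < delta ⇒ |(7t + 12)/(t - 7) − (16/11)| < eps.
Combining over a common denominator, (7t + 12)/(t - 7) − (16/11) = [(7t + 12)·(-11) − (-16)·(t - 7)] / [(-11)·(t - 7)] = -61(t + 4) / ((-11)(t - 7)).
So |(7t + 12)/(t - 7) − (16/11)| = 61|t + 4| / (11·|t − 7|).
Restrict delta ≤ 11/2. Then |t + 4| < 11/2 gives |t − 7| = |(t + 4) + (-11)| ≥ 11 − 11/2 = 11/2.
Hence |(7t + 12)/(t - 7) − (16/11)| < 61|t + 4|/(11·(11/2)) = (122/121)|t + 4|, which is < eps once |t + 4| < (121/122)eps.
Take delta = min(11/2, (121/122)eps). Then 0 < |t + 4| < delta forces both bounds, so |(7t + 12)/(t - 7) − (16/11)| < eps.

delta = min(11/2, (121/122)eps)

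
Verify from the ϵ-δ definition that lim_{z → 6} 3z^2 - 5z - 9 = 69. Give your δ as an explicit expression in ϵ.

δ = min(1, ϵ/34)

Let ϵ > 0. We want δ > 0 such that 0 < |z − 6| < δ implies |(3z^2 - 5z - 9) − 69| < ϵ.
(3z^2 - 5z - 9) − 69 = 3z^2 - 5z - 78 = (z − 6)(3z + 13).
So |(3z^2 - 5z - 9) − 69| = |z − 6|·|3z + 13|.
Assume first that |z − 6| < 1, so |z| < 7. Then |3z + 13| ≤ 3·7 + 13 = 34.
Hence |(3z^2 - 5z - 9) − 69| ≤ 34|z − 6| < ϵ provided |z − 6| < ϵ/34.
Choosing δ = min(1, ϵ/34) ensures both conditions, hence |(3z^2 - 5z - 9) − 69| < ϵ.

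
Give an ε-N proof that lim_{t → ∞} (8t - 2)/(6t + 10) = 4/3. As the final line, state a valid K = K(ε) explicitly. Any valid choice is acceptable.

Suppose ε > 0. We seek K > 0 such that t > K implies |(8t - 2)/(6t + 10) − (4/3)| < ε.
(8t - 2)/(6t + 10) − (4/3) = (6(8t - 2) − 8(6t + 10)) / (6(6t + 10)) = -92/(6(6t + 10)).
For t > 0 we have 6t + 10 > 6t, so |(8t - 2)/(6t + 10) − (4/3)| = 92/(6(6t + 10)) < 92/(6·6t) = (23/9)/t.
Thus |(8t - 2)/(6t + 10) − (4/3)| < ε whenever t > (23/9)/ε.
Take K = (23/9)/ε. If t > K then |(8t - 2)/(6t + 10) − (4/3)| < (23/9)/t < ε.

K = (23/9)/ε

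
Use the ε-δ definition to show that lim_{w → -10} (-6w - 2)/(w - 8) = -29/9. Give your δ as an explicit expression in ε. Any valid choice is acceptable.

Fix ε > 0. We want δ > 0 with 0 < |w + 10| < δ ⇒ |(-6w - 2)/(w - 8) + 29/9| < ε.
Combining over a common denominator, (-6w - 2)/(w - 8) + 29/9 = [(-6w - 2)·(-18) − 58·(w - 8)] / [(-18)·(w - 8)] = 50(w + 10) / ((-18)(w - 8)).
So |(-6w - 2)/(w - 8) + 29/9| = 50|w + 10| / (18·|w − 8|).
Restrict δ ≤ 9. Then |w + 10| < 9 gives |w − 8| = |(w + 10) + (-18)| ≥ 18 − 9 = 9.
Hence |(-6w - 2)/(w - 8) + 29/9| < 50|w + 10|/(18·9) = (25/81)|w + 10|, which is < ε once |w + 10| < (81/25)ε.
Take δ = min(9, (81/25)ε). Then 0 < |w + 10| < δ forces both bounds, so |(-6w - 2)/(w - 8) + 29/9| < ε.

δ = min(9, (81/25)ε)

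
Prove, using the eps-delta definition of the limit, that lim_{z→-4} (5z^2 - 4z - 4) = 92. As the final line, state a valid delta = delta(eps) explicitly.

delta = min(1, eps/49)

Let eps > 0. We want delta > 0 such that 0 < |z + 4| < delta implies |(5z^2 - 4z - 4) − 92| < eps.
(5z^2 - 4z - 4) − 92 = 5z^2 - 4z - 96 = (z + 4)(5z - 24).
So |(5z^2 - 4z - 4) − 92| = |z + 4|·|5z - 24|.
Require delta ≤ 1. Then |z + 4| < 1 gives |z| < 5, and by the triangle inequality |5z - 24| ≤ 5·5 + 24 = 49.
Hence |(5z^2 - 4z - 4) − 92| ≤ 49|z + 4| < eps provided |z + 4| < eps/49.
Choosing delta = min(1, eps/49) ensures both conditions, hence |(5z^2 - 4z - 4) − 92| < eps.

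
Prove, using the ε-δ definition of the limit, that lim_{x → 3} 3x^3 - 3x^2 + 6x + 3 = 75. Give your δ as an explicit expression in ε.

δ = min(1, ε/96)

Suppose ε > 0. We want δ > 0 such that 0 < |x − 3| < δ implies |(3x^3 - 3x^2 + 6x + 3) − 75| < ε.
(3x^3 - 3x^2 + 6x + 3) − 75 = 3x^3 - 3x^2 + 6x - 72 = (x − 3)(3x^2 + 6x + 24).
So |(3x^3 - 3x^2 + 6x + 3) − 75| = |x − 3|·|3x^2 + 6x + 24|.
Assume first that |x − 3| < 1, so |x| < 4. Then |3x^2 + 6x + 24| ≤ 3·4^2 + 6·4 + 24 = 96.
Hence |(3x^3 - 3x^2 + 6x + 3) − 75| ≤ 96|x − 3| < ε provided |x − 3| < ε/96.
Take δ = min(1, ε/96). Then 0 < |x − 3| < δ gives both |x − 3| < 1 and |x − 3| < ε/96, so |(3x^3 - 3x^2 + 6x + 3) − 75| < ε.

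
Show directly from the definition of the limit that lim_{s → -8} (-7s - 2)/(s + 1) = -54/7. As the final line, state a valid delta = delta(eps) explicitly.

Suppose eps > 0. We want delta > 0 with 0 < |s + 8| < delta ⇒ |(-7s - 2)/(s + 1) + 54/7| < eps.
Combining over a common denominator, (-7s - 2)/(s + 1) + 54/7 = [(-7s - 2)·(-7) − 54·(s + 1)] / [(-7)·(s + 1)] = -5(s + 8) / ((-7)(s + 1)).
So |(-7s - 2)/(s + 1) + 54/7| = 5|s + 8| / (7·|s + 1|).
Restrict delta ≤ 7/2. Then |s + 8| < 7/2 gives |s + 1| = |(s + 8) + (-7)| ≥ 7 − 7/2 = 7/2.
Hence |(-7s - 2)/(s + 1) + 54/7| < 5|s + 8|/(7·(7/2)) = (10/49)|s + 8|, which is < eps once |s + 8| < (49/10)eps.
Take delta = min(7/2, (49/10)eps). Then 0 < |s + 8| < delta forces both bounds, so |(-7s - 2)/(s + 1) + 54/7| < eps.

delta = min(7/2, (49/10)eps)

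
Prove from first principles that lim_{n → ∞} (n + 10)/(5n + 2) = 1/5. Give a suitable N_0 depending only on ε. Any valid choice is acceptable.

Fix ε > 0. For n ≥ 1, |(n + 10)/(5n + 2) − (1/5)| = |48|/(5(5n + 2)) = 48/(5(5n + 2)).
Since 5n + 2 ≥ 5n for n ≥ 1, this is ≤ 48/(5·5n) = (48/25)/n.
So |(n + 10)/(5n + 2) − (1/5)| < ε whenever n > (48/25)/ε.
Take N_0 = (48/25)/ε. If n > N_0 then |(n + 10)/(5n + 2) − (1/5)| ≤ (48/25)/n < ε.

N_0 = (48/25)/ε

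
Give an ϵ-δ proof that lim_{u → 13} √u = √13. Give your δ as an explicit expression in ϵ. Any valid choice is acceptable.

δ = min(13, √13·ϵ)

Let ϵ > 0. We want δ > 0 such that 0 < |u − 13| < δ implies |√u − √13| < ϵ.
Multiplying by the conjugate, |√u − √13| = |u − 13|/(√u + √13).
Restrict δ ≤ 13 so that |u − 13| < 13 forces u > 0, and then √u + √13 > √13.
Hence |√u − √13| < |u − 13|/√13, which is < ϵ once |u − 13| < √13·ϵ.
Take δ = min(13, √13·ϵ). If 0 < |u − 13| < δ then u > 0 and |√u − √13| < |u − 13|/√13 < ϵ.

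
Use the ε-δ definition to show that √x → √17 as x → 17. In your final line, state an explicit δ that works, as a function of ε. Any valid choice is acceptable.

δ = min(17, √17·ε)

Let ε > 0 be given. We want δ > 0 such that 0 < |x − 17| < δ implies |√x − √17| < ε.
Multiplying by the conjugate, |√x − √17| = |x − 17|/(√x + √17).
Restrict δ ≤ 17 so that |x − 17| < 17 forces x > 0, and then √x + √17 > √17.
Hence |√x − √17| < |x − 17|/√17, which is < ε once |x − 17| < √17·ε.
Take δ = min(17, √17·ε). If 0 < |x − 17| < δ then x > 0 and |√x − √17| < |x − 17|/√17 < ε.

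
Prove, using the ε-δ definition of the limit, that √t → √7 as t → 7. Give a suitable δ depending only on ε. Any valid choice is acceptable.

δ = min(7, √7·ε)

Fix ε > 0. We want δ > 0 such that 0 < |t − 7| < δ implies |√t − √7| < ε.
Multiplying by the conjugate, |√t − √7| = |t − 7|/(√t + √7).
Restrict δ ≤ 7 so that |t − 7| < 7 forces t > 0, and then √t + √7 > √7.
Hence |√t − √7| < |t − 7|/√7, which is < ε once |t − 7| < √7·ε.
Take δ = min(7, √7·ε). If 0 < |t − 7| < δ then t > 0 and |√t − √7| < |t − 7|/√7 < ε.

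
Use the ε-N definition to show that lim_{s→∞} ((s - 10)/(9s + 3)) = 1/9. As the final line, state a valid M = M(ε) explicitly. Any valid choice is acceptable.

M = (31/27)/ε

Let ε > 0 be given. We seek M > 0 such that s > M implies |(s - 10)/(9s + 3) − (1/9)| < ε.
(s - 10)/(9s + 3) − (1/9) = (9(s - 10) − (9s + 3)) / (9(9s + 3)) = -93/(9(9s + 3)).
For s > 0 we have 9s + 3 > 9s, so |(s - 10)/(9s + 3) − (1/9)| = 93/(9(9s + 3)) < 93/(9·9s) = (31/27)/s.
Thus |(s - 10)/(9s + 3) − (1/9)| < ε whenever s > (31/27)/ε.
Take M = (31/27)/ε. If s > M then |(s - 10)/(9s + 3) − (1/9)| < (31/27)/s < ε.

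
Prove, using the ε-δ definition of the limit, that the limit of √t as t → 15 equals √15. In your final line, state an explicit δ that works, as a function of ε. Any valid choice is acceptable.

Fix ε > 0. We want δ > 0 such that 0 < |t − 15| < δ implies |√t − √15| < ε.
Rationalise: √t − √15 = (t − 15)/(√t + √15), so |√t − √15| = |t − 15|/(√t + √15).
Restrict δ ≤ 15 so that |t − 15| < 15 forces t > 0, and then √t + √15 > √15.
Hence |√t − √15| < |t − 15|/√15, which is < ε once |t − 15| < √15·ε.
Take δ = min(15, √15·ε). If 0 < |t − 15| < δ then t > 0 and |√t − √15| < |t − 15|/√15 < ε.

δ = min(15, √15·ε)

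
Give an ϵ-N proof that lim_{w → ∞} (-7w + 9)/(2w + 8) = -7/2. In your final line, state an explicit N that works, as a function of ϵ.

Suppose ϵ > 0. We seek N > 0 such that w > N implies |(-7w + 9)/(2w + 8) + 7/2| < ϵ.
(-7w + 9)/(2w + 8) + 7/2 = (2(-7w + 9) − (-7)(2w + 8)) / (2(2w + 8)) = 74/(2(2w + 8)).
For w > 0 we have 2w + 8 > 2w, so |(-7w + 9)/(2w + 8) + 7/2| = 74/(2(2w + 8)) < 74/(2·2w) = (37/2)/w.
Thus |(-7w + 9)/(2w + 8) + 7/2| < ϵ whenever w > (37/2)/ϵ.
Take N = (37/2)/ϵ. If w > N then |(-7w + 9)/(2w + 8) + 7/2| < (37/2)/w < ϵ.

N = (37/2)/ϵ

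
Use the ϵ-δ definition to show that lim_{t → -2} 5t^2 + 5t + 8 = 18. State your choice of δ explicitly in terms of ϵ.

Fix ϵ > 0. We want δ > 0 such that 0 < |t + 2| < δ implies |(5t^2 + 5t + 8) − 18| < ϵ.
(5t^2 + 5t + 8) − 18 = 5t^2 + 5t - 10 = (t + 2)(5t - 5).
So |(5t^2 + 5t + 8) − 18| = |t + 2|·|5t - 5|.
Assume first that |t + 2| < 1, so |t| < 3. Then |5t - 5| ≤ 5·3 + 5 = 20.
Hence |(5t^2 + 5t + 8) − 18| ≤ 20|t + 2| < ϵ provided |t + 2| < ϵ/20.
Choosing δ = min(1, ϵ/20) ensures both conditions, hence |(5t^2 + 5t + 8) − 18| < ϵ.

δ = min(1, ϵ/20)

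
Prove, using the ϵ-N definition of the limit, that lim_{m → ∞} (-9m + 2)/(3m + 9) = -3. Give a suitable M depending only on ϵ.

Let ϵ > 0. For m ≥ 1, |(-9m + 2)/(3m + 9) + 3| = |87|/(3(3m + 9)) = 87/(3(3m + 9)).
Since 3m + 9 ≥ 3m for m ≥ 1, this is ≤ 87/(3·3m) = (29/3)/m.
So |(-9m + 2)/(3m + 9) + 3| < ϵ whenever m > (29/3)/ϵ.
Take M = (29/3)/ϵ. If m > M then |(-9m + 2)/(3m + 9) + 3| ≤ (29/3)/m < ϵ.

M = (29/3)/ϵ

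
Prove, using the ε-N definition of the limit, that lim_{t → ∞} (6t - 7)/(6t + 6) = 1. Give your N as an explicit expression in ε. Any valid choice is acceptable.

Fix ε > 0. We seek N > 0 such that t > N implies |(6t - 7)/(6t + 6) − 1| < ε.
(6t - 7)/(6t + 6) − 1 = (6(6t - 7) − 6(6t + 6)) / (6(6t + 6)) = -78/(6(6t + 6)).
For t > 0 we have 6t + 6 > 6t, so |(6t - 7)/(6t + 6) − 1| = 78/(6(6t + 6)) < 78/(6·6t) = (13/6)/t.
Thus |(6t - 7)/(6t + 6) − 1| < ε whenever t > (13/6)/ε.
Take N = (13/6)/ε. If t > N then |(6t - 7)/(6t + 6) − 1| < (13/6)/t < ε.

N = (13/6)/ε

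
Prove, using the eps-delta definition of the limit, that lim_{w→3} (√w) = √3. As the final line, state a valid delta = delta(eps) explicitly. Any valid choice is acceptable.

Let eps > 0. We want delta > 0 such that 0 < |w − 3| < delta implies |√w − √3| < eps.
Rationalise: √w − √3 = (w − 3)/(√w + √3), so |√w − √3| = |w − 3|/(√w + √3).
Restrict delta ≤ 3 so that |w − 3| < 3 forces w > 0, and then √w + √3 > √3.
Hence |√w − √3| < |w − 3|/√3, which is < eps once |w − 3| < √3·eps.
Take delta = min(3, √3·eps). If 0 < |w − 3| < delta then w > 0 and |√w − √3| < |w − 3|/√3 < eps.

delta = min(3, √3·eps)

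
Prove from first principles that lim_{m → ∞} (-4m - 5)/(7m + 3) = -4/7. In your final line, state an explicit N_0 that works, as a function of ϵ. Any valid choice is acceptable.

Let ϵ > 0. For m ≥ 1, |(-4m - 5)/(7m + 3) + 4/7| = |-23|/(7(7m + 3)) = 23/(7(7m + 3)).
Since 7m + 3 ≥ 7m for m ≥ 1, this is ≤ 23/(7·7m) = (23/49)/m.
So |(-4m - 5)/(7m + 3) + 4/7| < ϵ whenever m > (23/49)/ϵ.
Take N_0 = (23/49)/ϵ. If m > N_0 then |(-4m - 5)/(7m + 3) + 4/7| ≤ (23/49)/m < ϵ.

N_0 = (23/49)/ϵ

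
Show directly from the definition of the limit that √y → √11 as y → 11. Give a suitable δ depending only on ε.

δ = min(11, √11·ε)

Let ε > 0. We want δ > 0 such that 0 < |y − 11| < δ implies |√y − √11| < ε.
Multiplying by the conjugate, |√y − √11| = |y − 11|/(√y + √11).
Restrict δ ≤ 11 so that |y − 11| < 11 forces y > 0, and then √y + √11 > √11.
Hence |√y − √11| < |y − 11|/√11, which is < ε once |y − 11| < √11·ε.
Take δ = min(11, √11·ε). If 0 < |y − 11| < δ then y > 0 and |√y − √11| < |y − 11|/√11 < ε.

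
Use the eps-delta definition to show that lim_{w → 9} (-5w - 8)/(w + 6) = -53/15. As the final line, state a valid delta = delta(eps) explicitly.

delta = min(15/2, (225/44)eps)

Suppose eps > 0. We want delta > 0 with 0 < |w − 9| < delta ⇒ |(-5w - 8)/(w + 6) + 53/15| < eps.
Combining over a common denominator, (-5w - 8)/(w + 6) + 53/15 = [(-5w - 8)·15 − (-53)·(w + 6)] / [15·(w + 6)] = -22(w − 9) / (15(w + 6)).
So |(-5w - 8)/(w + 6) + 53/15| = 22|w − 9| / (15·|w + 6|).
Require delta ≤ 15/2, so |w + 6| ≥ |15| − |w − 9| > 15 − 15/2 = 15/2.
Hence |(-5w - 8)/(w + 6) + 53/15| < 22|w − 9|/(15·(15/2)) = (44/225)|w − 9|, which is < eps once |w − 9| < (225/44)eps.
Take delta = min(15/2, (225/44)eps). Then 0 < |w − 9| < delta forces both bounds, so |(-5w - 8)/(w + 6) + 53/15| < eps.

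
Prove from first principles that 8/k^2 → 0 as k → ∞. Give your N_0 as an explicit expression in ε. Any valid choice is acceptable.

N_0 = (8/ε)^{1/2}

Let ε > 0 be given. For k ≥ 1, |8/k^2 − 0| = 8/k^2.
8/k^2 < ε ⇔ k^2 > 8/ε ⇔ k > (8/ε)^{1/2}.
Take N_0 = (8/ε)^{1/2}. Then k > N_0 implies 8/k^2 < ε.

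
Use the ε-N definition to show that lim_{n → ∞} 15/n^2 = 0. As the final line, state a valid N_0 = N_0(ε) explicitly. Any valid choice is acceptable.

N_0 = (15/ε)^{1/2}

Let ε > 0 be given. For n ≥ 1, |15/n^2 − 0| = 15/n^2.
15/n^2 < ε ⇔ n^2 > 15/ε ⇔ n > (15/ε)^{1/2}.
Take N_0 = (15/ε)^{1/2}. Then n > N_0 implies 15/n^2 < ε.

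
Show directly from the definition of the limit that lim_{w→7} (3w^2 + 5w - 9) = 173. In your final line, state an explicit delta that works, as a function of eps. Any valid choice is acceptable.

Let eps > 0 be given. We want delta > 0 such that 0 < |w − 7| < delta implies |(3w^2 + 5w - 9) − 173| < eps.
(3w^2 + 5w - 9) − 173 = 3w^2 + 5w - 182 = (w − 7)(3w + 26).
So |(3w^2 + 5w - 9) − 173| = |w − 7|·|3w + 26|.
Assume first that |w − 7| < 1, so |w| < 8. Then |3w + 26| ≤ 3·8 + 26 = 50.
Hence |(3w^2 + 5w - 9) − 173| ≤ 50|w − 7| < eps provided |w − 7| < eps/50.
Choosing delta = min(1, eps/50) ensures both conditions, hence |(3w^2 + 5w - 9) − 173| < eps.

delta = min(1, eps/50)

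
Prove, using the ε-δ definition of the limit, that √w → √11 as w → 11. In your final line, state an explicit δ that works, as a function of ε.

δ = min(11, √11·ε)

Suppose ε > 0. We want δ > 0 such that 0 < |w − 11| < δ implies |√w − √11| < ε.
Rationalise: √w − √11 = (w − 11)/(√w + √11), so |√w − √11| = |w − 11|/(√w + √11).
Restrict δ ≤ 11 so that |w − 11| < 11 forces w > 0, and then √w + √11 > √11.
Hence |√w − √11| < |w − 11|/√11, which is < ε once |w − 11| < √11·ε.
Take δ = min(11, √11·ε). If 0 < |w − 11| < δ then w > 0 and |√w − √11| < |w − 11|/√11 < ε.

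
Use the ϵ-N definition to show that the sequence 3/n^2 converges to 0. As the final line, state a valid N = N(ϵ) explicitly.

Suppose ϵ > 0. For n ≥ 1, |3/n^2 − 0| = 3/n^2.
3/n^2 < ϵ ⇔ n^2 > 3/ϵ ⇔ n > (3/ϵ)^{1/2}.
Take N = (3/ϵ)^{1/2}. Then n > N implies 3/n^2 < ϵ.

N = (3/ϵ)^{1/2}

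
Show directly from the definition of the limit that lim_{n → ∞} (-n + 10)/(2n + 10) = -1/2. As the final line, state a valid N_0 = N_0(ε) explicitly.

N_0 = (15/2)/ε

Let ε > 0. For n ≥ 1, |(-n + 10)/(2n + 10) + 1/2| = |30|/(2(2n + 10)) = 30/(2(2n + 10)).
Since 2n + 10 ≥ 2n for n ≥ 1, this is ≤ 30/(2·2n) = (15/2)/n.
So |(-n + 10)/(2n + 10) + 1/2| < ε whenever n > (15/2)/ε.
Take N_0 = (15/2)/ε. If n > N_0 then |(-n + 10)/(2n + 10) + 1/2| ≤ (15/2)/n < ε.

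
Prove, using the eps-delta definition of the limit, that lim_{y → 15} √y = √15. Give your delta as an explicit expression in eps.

Let eps > 0. We want delta > 0 such that 0 < |y − 15| < delta implies |√y − √15| < eps.
Rationalise: √y − √15 = (y − 15)/(√y + √15), so |√y − √15| = |y − 15|/(√y + √15).
Restrict delta ≤ 15 so that |y − 15| < 15 forces y > 0, and then √y + √15 > √15.
Hence |√y − √15| < |y − 15|/√15, which is < eps once |y − 15| < √15·eps.
Take delta = min(15, √15·eps). If 0 < |y − 15| < delta then y > 0 and |√y − √15| < |y − 15|/√15 < eps.

delta = min(15, √15·eps)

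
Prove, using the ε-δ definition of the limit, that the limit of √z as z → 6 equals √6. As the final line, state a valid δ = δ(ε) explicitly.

δ = min(6, √6·ε)

Let ε > 0 be given. We want δ > 0 such that 0 < |z − 6| < δ implies |√z − √6| < ε.
Rationalise: √z − √6 = (z − 6)/(√z + √6), so |√z − √6| = |z − 6|/(√z + √6).
Restrict δ ≤ 6 so that |z − 6| < 6 forces z > 0, and then √z + √6 > √6.
Hence |√z − √6| < |z − 6|/√6, which is < ε once |z − 6| < √6·ε.
Take δ = min(6, √6·ε). If 0 < |z − 6| < δ then z > 0 and |√z − √6| < |z − 6|/√6 < ε.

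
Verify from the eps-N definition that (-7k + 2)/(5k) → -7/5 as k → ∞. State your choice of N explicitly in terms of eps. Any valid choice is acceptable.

N = (2/5)/eps

Let eps > 0 be given. For k ≥ 1, |(-7k + 2)/(5k) + 7/5| = |10|/(5(5k)) = 10/(5(5k)).
Since 5k ≥ 5k for k ≥ 1, this is ≤ 10/(5·5k) = (2/5)/k.
So |(-7k + 2)/(5k) + 7/5| < eps whenever k > (2/5)/eps.
Take N = (2/5)/eps. If k > N then |(-7k + 2)/(5k) + 7/5| ≤ (2/5)/k < eps.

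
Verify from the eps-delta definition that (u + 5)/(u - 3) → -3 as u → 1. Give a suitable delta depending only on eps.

delta = min(1, (1/4)eps)

Let eps > 0. We want delta > 0 with 0 < |u − 1| < delta ⇒ |(u + 5)/(u - 3) + 3| < eps.
Combining over a common denominator, (u + 5)/(u - 3) + 3 = [(u + 5)·(-2) − 6·(u - 3)] / [(-2)·(u - 3)] = -8(u − 1) / ((-2)(u - 3)).
So |(u + 5)/(u - 3) + 3| = 8|u − 1| / (2·|u − 3|).
Restrict delta ≤ 1. Then |u − 1| < 1 gives |u − 3| = |(u − 1) + (-2)| ≥ 2 − 1 = 1.
Hence |(u + 5)/(u - 3) + 3| < 8|u − 1|/(2·1) = 4|u − 1|, which is < eps once |u − 1| < (1/4)eps.
Take delta = min(1, (1/4)eps). Then 0 < |u − 1| < delta forces both bounds, so |(u + 5)/(u - 3) + 3| < eps.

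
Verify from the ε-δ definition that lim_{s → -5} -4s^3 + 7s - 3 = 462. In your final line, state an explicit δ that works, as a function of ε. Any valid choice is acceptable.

δ = min(1, ε/357)

Fix ε > 0. We want δ > 0 such that 0 < |s + 5| < δ implies |(-4s^3 + 7s - 3) − 462| < ε.
(-4s^3 + 7s - 3) − 462 = -4s^3 + 7s - 465 = (s + 5)(-4s^2 + 20s - 93).
So |(-4s^3 + 7s - 3) − 462| = |s + 5|·|-4s^2 + 20s - 93|.
Assume first that |s + 5| < 1, so |s| < 6. Then |-4s^2 + 20s - 93| ≤ 4·6^2 + 20·6 + 93 = 357.
Hence |(-4s^3 + 7s - 3) − 462| ≤ 357|s + 5| < ε provided |s + 5| < ε/357.
Take δ = min(1, ε/357). Then 0 < |s + 5| < δ gives both |s + 5| < 1 and |s + 5| < ε/357, so |(-4s^3 + 7s - 3) − 462| < ε.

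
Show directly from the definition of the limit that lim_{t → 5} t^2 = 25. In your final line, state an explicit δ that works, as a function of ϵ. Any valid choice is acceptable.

Let ϵ > 0 be given. We seek δ > 0 with 0 < |t − 5| < δ ⇒ |t^2 − 25| < ϵ.
Factor: t^2 − 25 = (t − 5)(t + 5), so |t^2 − 25| = |t − 5|·|t + 5|.
Impose δ ≤ 2 so that |t| < 7; then |t + 5| ≤ 12.
Hence |t^2 − 25| ≤ 12|t − 5|, which is < ϵ once |t − 5| < ϵ/12.
Take δ = min(2, ϵ/12). If 0 < |t − 5| < δ then both bounds hold and |t^2 − 25| ≤ 12|t − 5| < 12·(ϵ/12) = ϵ.

δ = min(2, ϵ/12)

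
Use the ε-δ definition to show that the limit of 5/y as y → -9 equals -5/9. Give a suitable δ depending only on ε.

δ = min(9/2, (81/10)ε)

Let ε > 0. We seek δ > 0 such that 0 < |y + 9| < δ implies |5/y + 5/9| < ε.
|5/y + 5/9| = 5·|-9 − y|/(9·|y|) = 5|y + 9|/(9|y|).
Restrict δ ≤ 9/2. Then |y + 9| < 9/2 gives |y| > 9/2, so 9|y| > 81/2.
Then |5/y + 5/9| < 5|y + 9|/(81/2), which is < ε when |y + 9| < (81/10)ε.
Take δ = min(9/2, (81/10)ε). Then 0 < |y + 9| < δ gives both |y + 9| < 9/2 and |y + 9| < (81/10)ε, so |5/y + 5/9| < ε.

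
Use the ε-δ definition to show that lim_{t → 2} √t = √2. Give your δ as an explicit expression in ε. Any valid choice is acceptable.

Suppose ε > 0. We want δ > 0 such that 0 < |t − 2| < δ implies |√t − √2| < ε.
Multiplying by the conjugate, |√t − √2| = |t − 2|/(√t + √2).
Restrict δ ≤ 2 so that |t − 2| < 2 forces t > 0, and then √t + √2 > √2.
Hence |√t − √2| < |t − 2|/√2, which is < ε once |t − 2| < √2·ε.
Take δ = min(2, √2·ε). If 0 < |t − 2| < δ then t > 0 and |√t − √2| < |t − 2|/√2 < ε.

δ = min(2, √2·ε)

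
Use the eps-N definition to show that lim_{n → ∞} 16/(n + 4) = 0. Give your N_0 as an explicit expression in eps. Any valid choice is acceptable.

Let eps > 0. For n ≥ 1, |16/(n + 4) − 0| = 16/(n + 4) ≤ 16/n.
We need 16/n < eps, i.e. n > 16/eps.
Take N_0 = 16/eps. If n > N_0 then |16/(n + 4)| ≤ 16/n < eps.

N_0 = 16/eps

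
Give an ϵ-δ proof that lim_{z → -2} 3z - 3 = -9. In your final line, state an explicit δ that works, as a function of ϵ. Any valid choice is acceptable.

Let ϵ > 0. We need δ > 0 so that 0 < |z + 2| < δ implies |(3z - 3) + 9| < ϵ.
Since (3z - 3) + 9 = 3(z + 2), we have |(3z - 3) + 9| = 3|z + 2|.
Thus it suffices that |z + 2| < ϵ/3.
Take δ = ϵ/3. If 0 < |z + 2| < δ then |(3z - 3) + 9| = 3|z + 2| < 3·(ϵ/3) = ϵ.

δ = ϵ/3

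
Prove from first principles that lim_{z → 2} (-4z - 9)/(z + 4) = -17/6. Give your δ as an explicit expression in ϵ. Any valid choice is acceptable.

δ = min(3, (18/7)ϵ)

Suppose ϵ > 0. We want δ > 0 with 0 < |z − 2| < δ ⇒ |(-4z - 9)/(z + 4) + 17/6| < ϵ.
Combining over a common denominator, (-4z - 9)/(z + 4) + 17/6 = [(-4z - 9)·6 − (-17)·(z + 4)] / [6·(z + 4)] = -7(z − 2) / (6(z + 4)).
So |(-4z - 9)/(z + 4) + 17/6| = 7|z − 2| / (6·|z + 4|).
Restrict δ ≤ 3. Then |z − 2| < 3 gives |z + 4| = |(z − 2) + 6| ≥ 6 − 3 = 3.
Hence |(-4z - 9)/(z + 4) + 17/6| < 7|z − 2|/(6·3) = (7/18)|z − 2|, which is < ϵ once |z − 2| < (18/7)ϵ.
Take δ = min(3, (18/7)ϵ). Then 0 < |z − 2| < δ forces both bounds, so |(-4z - 9)/(z + 4) + 17/6| < ϵ.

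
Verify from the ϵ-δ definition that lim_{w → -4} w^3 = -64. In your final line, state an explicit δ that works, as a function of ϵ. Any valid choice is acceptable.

Suppose ϵ > 0. We seek δ > 0 with 0 < |w + 4| < δ ⇒ |w^3 + 64| < ϵ.
Factor: w^3 + 64 = (w + 4)(w^2 - 4w + 16), so |w^3 + 64| = |w + 4|·|w^2 - 4w + 16|.
Restrict δ ≤ 1. Then |w + 4| < 1 gives |w| < 5, so by the triangle inequality |w^2 - 4w + 16| ≤ 5^2 + 4·5 + 16 = 61.
Hence |w^3 + 64| ≤ 61|w + 4|, which is < ϵ once |w + 4| < ϵ/61.
Take δ = min(1, ϵ/61). If 0 < |w + 4| < δ then both bounds hold and |w^3 + 64| ≤ 61|w + 4| < 61·(ϵ/61) = ϵ.

δ = min(1, ϵ/61)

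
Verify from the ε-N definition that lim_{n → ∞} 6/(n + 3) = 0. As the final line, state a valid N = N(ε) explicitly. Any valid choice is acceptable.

Suppose ε > 0. For n ≥ 1, |6/(n + 3) − 0| = 6/(n + 3) ≤ 6/n.
We need 6/n < ε, i.e. n > 6/ε.
Take N = 6/ε. If n > N then |6/(n + 3)| ≤ 6/n < ε.

N = 6/ε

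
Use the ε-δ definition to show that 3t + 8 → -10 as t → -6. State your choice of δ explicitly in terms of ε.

Suppose ε > 0. We need δ > 0 so that 0 < |t + 6| < δ implies |(3t + 8) + 10| < ε.
Since (3t + 8) + 10 = 3(t + 6), we have |(3t + 8) + 10| = 3|t + 6|.
So 3|t + 6| < ε exactly when |t + 6| < ε/3.
Choosing δ = ε/3 gives |(3t + 8) + 10| = 3|t + 6| < ε whenever |t + 6| < δ.

δ = ε/3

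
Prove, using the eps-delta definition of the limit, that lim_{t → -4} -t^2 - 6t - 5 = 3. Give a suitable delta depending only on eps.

delta = min(2, eps/8)

Let eps > 0 be given. We want delta > 0 such that 0 < |t + 4| < delta implies |(-t^2 - 6t - 5) − 3| < eps.
(-t^2 - 6t - 5) − 3 = -t^2 - 6t - 8 = (t + 4)(-t - 2).
So |(-t^2 - 6t - 5) − 3| = |t + 4|·|-t - 2|.
Require delta ≤ 2. Then |t + 4| < 2 gives |t| < 6, and by the triangle inequality |-t - 2| ≤ 6 + 2 = 8.
Hence |(-t^2 - 6t - 5) − 3| ≤ 8|t + 4| < eps provided |t + 4| < eps/8.
Take delta = min(2, eps/8). Then 0 < |t + 4| < delta gives both |t + 4| < 2 and |t + 4| < eps/8, so |(-t^2 - 6t - 5) − 3| < eps.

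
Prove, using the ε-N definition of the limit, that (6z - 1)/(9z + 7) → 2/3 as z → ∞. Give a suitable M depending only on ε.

Fix ε > 0. We seek M > 0 such that z > M implies |(6z - 1)/(9z + 7) − (2/3)| < ε.
(6z - 1)/(9z + 7) − (2/3) = (9(6z - 1) − 6(9z + 7)) / (9(9z + 7)) = -51/(9(9z + 7)).
For z > 0 we have 9z + 7 > 9z, so |(6z - 1)/(9z + 7) − (2/3)| = 51/(9(9z + 7)) < 51/(9·9z) = (17/27)/z.
Thus |(6z - 1)/(9z + 7) − (2/3)| < ε whenever z > (17/27)/ε.
Take M = (17/27)/ε. If z > M then |(6z - 1)/(9z + 7) − (2/3)| < (17/27)/z < ε.

M = (17/27)/ε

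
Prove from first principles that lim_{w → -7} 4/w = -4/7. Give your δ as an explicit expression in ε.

δ = min(7/2, (49/8)ε)

Let ε > 0. We seek δ > 0 such that 0 < |w + 7| < δ implies |4/w + 4/7| < ε.
|4/w + 4/7| = 4·|-7 − w|/(7·|w|) = 4|w + 7|/(7|w|).
Require δ ≤ 7/2 so that |w| > 7 − 7/2 = 7/2, hence 7|w| > 49/2.
Then |4/w + 4/7| < 4|w + 7|/(49/2), which is < ε when |w + 7| < (49/8)ε.
Take δ = min(7/2, (49/8)ε). Then 0 < |w + 7| < δ gives both |w + 7| < 7/2 and |w + 7| < (49/8)ε, so |4/w + 4/7| < ε.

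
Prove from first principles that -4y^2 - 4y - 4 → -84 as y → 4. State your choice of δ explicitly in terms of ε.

Let ε > 0 be given. We want δ > 0 such that 0 < |y − 4| < δ implies |(-4y^2 - 4y - 4) + 84| < ε.
(-4y^2 - 4y - 4) + 84 = -4y^2 - 4y + 80 = (y − 4)(-4y - 20).
So |(-4y^2 - 4y - 4) + 84| = |y − 4|·|-4y - 20|.
Require δ ≤ 1. Then |y − 4| < 1 gives |y| < 5, and by the triangle inequality |-4y - 20| ≤ 4·5 + 20 = 40.
Hence |(-4y^2 - 4y - 4) + 84| ≤ 40|y − 4| < ε provided |y − 4| < ε/40.
Take δ = min(1, ε/40). Then 0 < |y − 4| < δ gives both |y − 4| < 1 and |y − 4| < ε/40, so |(-4y^2 - 4y - 4) + 84| < ε.

δ = min(1, ε/40)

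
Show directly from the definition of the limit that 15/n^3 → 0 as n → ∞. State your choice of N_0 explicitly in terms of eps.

N_0 = (15/eps)^{1/3}

Let eps > 0 be given. For n ≥ 1, |15/n^3 − 0| = 15/n^3.
15/n^3 < eps ⇔ n^3 > 15/eps ⇔ n > (15/eps)^{1/3}.
Take N_0 = (15/eps)^{1/3}. Then n > N_0 implies 15/n^3 < eps.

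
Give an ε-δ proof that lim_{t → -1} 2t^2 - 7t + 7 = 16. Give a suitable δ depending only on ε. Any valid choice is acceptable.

δ = min(1, ε/13)

Fix ε > 0. We want δ > 0 such that 0 < |t + 1| < δ implies |(2t^2 - 7t + 7) − 16| < ε.
(2t^2 - 7t + 7) − 16 = 2t^2 - 7t - 9 = (t + 1)(2t - 9).
So |(2t^2 - 7t + 7) − 16| = |t + 1|·|2t - 9|.
Assume first that |t + 1| < 1, so |t| < 2. Then |2t - 9| ≤ 2·2 + 9 = 13.
Hence |(2t^2 - 7t + 7) − 16| ≤ 13|t + 1| < ε provided |t + 1| < ε/13.
Take δ = min(1, ε/13). Then 0 < |t + 1| < δ gives both |t + 1| < 1 and |t + 1| < ε/13, so |(2t^2 - 7t + 7) − 16| < ε.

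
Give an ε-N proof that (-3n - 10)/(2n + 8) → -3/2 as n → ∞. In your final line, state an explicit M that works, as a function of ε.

M = 1/ε

Suppose ε > 0. For n ≥ 1, |(-3n - 10)/(2n + 8) + 3/2| = |4|/(2(2n + 8)) = 4/(2(2n + 8)).
Since 2n + 8 ≥ 2n for n ≥ 1, this is ≤ 4/(2·2n) = 1/n.
So |(-3n - 10)/(2n + 8) + 3/2| < ε whenever n > 1/ε.
Take M = 1/ε. If n > M then |(-3n - 10)/(2n + 8) + 3/2| ≤ 1/n < ε.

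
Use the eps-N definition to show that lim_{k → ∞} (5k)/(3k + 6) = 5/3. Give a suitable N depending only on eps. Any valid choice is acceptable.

N = (10/3)/eps

Let eps > 0. For k ≥ 1, |(5k)/(3k + 6) − (5/3)| = |-30|/(3(3k + 6)) = 30/(3(3k + 6)).
Since 3k + 6 ≥ 3k for k ≥ 1, this is ≤ 30/(3·3k) = (10/3)/k.
So |(5k)/(3k + 6) − (5/3)| < eps whenever k > (10/3)/eps.
Take N = (10/3)/eps. If k > N then |(5k)/(3k + 6) − (5/3)| ≤ (10/3)/k < eps.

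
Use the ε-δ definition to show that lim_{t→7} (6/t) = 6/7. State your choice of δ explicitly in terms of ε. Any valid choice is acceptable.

Let ε > 0. We seek δ > 0 such that 0 < |t − 7| < δ implies |6/t − (6/7)| < ε.
|6/t − (6/7)| = 6·|7 − t|/(7·|t|) = 6|t − 7|/(7|t|).
Require δ ≤ 7/2 so that |t| > 7 − 7/2 = 7/2, hence 7|t| > 49/2.
Then |6/t − (6/7)| < 6|t − 7|/(49/2), which is < ε when |t − 7| < (49/12)ε.
Take δ = min(7/2, (49/12)ε). Then 0 < |t − 7| < δ gives both |t − 7| < 7/2 and |t − 7| < (49/12)ε, so |6/t − (6/7)| < ε.

δ = min(7/2, (49/12)ε)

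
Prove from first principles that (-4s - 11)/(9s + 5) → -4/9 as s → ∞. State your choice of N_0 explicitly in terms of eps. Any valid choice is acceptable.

Let eps > 0. We seek N_0 > 0 such that s > N_0 implies |(-4s - 11)/(9s + 5) + 4/9| < eps.
(-4s - 11)/(9s + 5) + 4/9 = (9(-4s - 11) − (-4)(9s + 5)) / (9(9s + 5)) = -79/(9(9s + 5)).
For s > 0 we have 9s + 5 > 9s, so |(-4s - 11)/(9s + 5) + 4/9| = 79/(9(9s + 5)) < 79/(9·9s) = (79/81)/s.
Thus |(-4s - 11)/(9s + 5) + 4/9| < eps whenever s > (79/81)/eps.
Take N_0 = (79/81)/eps. If s > N_0 then |(-4s - 11)/(9s + 5) + 4/9| < (79/81)/s < eps.

N_0 = (79/81)/eps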